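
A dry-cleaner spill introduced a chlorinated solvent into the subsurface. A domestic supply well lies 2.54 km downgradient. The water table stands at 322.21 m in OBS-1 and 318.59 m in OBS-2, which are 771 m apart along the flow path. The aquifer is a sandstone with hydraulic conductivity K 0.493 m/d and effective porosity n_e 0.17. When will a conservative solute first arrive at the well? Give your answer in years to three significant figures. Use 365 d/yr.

511 years

Hydraulic gradient i = (322.21 − 318.59) / 771 = 3.62 / 771 = 0.004695
Darcy flux q = K·i = 0.493 × 0.004695 = 0.002315 m/d
v_s = q/n_e = 0.002315/0.17 = 0.01362 m/d
L = 2.54 km = 2540 m
t = L / v = 2540 / 0.01362 = 186500 d
   = 186500 / 365 = 511 yr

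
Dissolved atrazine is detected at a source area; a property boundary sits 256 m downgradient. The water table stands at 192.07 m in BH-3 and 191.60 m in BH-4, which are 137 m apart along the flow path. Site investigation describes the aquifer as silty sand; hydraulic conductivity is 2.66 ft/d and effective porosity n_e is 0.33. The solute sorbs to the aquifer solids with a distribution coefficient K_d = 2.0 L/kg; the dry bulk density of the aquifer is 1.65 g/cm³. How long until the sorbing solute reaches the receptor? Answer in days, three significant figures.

334000 days

Hydraulic gradient i = (192.07 − 191.60) / 137 = 0.47 / 137 = 0.003431
K = 2.66 ft/d × 0.3048 = 0.8108 m/d
Specific discharge q = 0.8108 × 0.003431 = 0.002781 m/d
Seepage velocity v = q / n = 0.002781 / 0.33 = 0.008429 m/d
Retardation R = 1 + ρ_b·K_d/n = 1 + 1.65×2.0/0.33 = 11.00
Contaminant velocity v_c = v/R = 0.008429/11.00 = 7.662e-4 m/d
t = L/v_c = 256/7.662e-4 = 334100 d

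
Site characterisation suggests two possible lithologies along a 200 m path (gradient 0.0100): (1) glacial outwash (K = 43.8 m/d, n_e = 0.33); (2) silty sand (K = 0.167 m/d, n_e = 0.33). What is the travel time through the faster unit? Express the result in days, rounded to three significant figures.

Unit 1 (glacial outwash): v = 43.8×0.010/0.33 = 1.327 m/d, t = 200/1.327 = 150.7 d
Unit 2 (silty sand): v = 0.167×0.010/0.33 = 0.005061 m/d, t = 200/0.005061 = 39520 d
Faster unit: t = 151 d

151 days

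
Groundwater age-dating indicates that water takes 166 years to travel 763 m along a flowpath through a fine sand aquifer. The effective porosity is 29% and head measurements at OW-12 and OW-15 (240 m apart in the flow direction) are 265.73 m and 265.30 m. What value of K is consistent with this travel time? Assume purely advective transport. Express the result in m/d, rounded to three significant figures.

2.04 m/d

Hydraulic gradient i = (265.73 − 265.30) / 240 = 0.43 / 240 = 0.001792
t = 166 years = 60590 d
v = L / t = 763 / 60590 = 0.01259 m/d
K = v · n / i = 0.01259 × 0.29 / 0.001792 = 2.04 m/d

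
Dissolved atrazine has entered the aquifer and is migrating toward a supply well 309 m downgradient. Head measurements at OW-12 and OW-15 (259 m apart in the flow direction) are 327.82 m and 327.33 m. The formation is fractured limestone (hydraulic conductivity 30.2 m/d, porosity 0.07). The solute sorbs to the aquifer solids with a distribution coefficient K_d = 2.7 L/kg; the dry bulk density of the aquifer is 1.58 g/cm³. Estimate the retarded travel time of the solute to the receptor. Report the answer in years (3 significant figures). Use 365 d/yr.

Hydraulic gradient i = (327.82 − 327.33) / 259 = 0.49 / 259 = 0.001892
Darcy flux q = K·i = 30.2 × 0.001892 = 0.05714 m/d
Seepage velocity v = q / n = 0.05714 / 0.07 = 0.8162 m/d
Retardation R = 1 + ρ_b·K_d/n = 1 + 1.58×2.7/0.07 = 61.94
Contaminant velocity v_c = v/R = 0.8162/61.94 = 0.01318 m/d
t = L/v_c = 309/0.01318 = 23450 d
   = 23450/365 = 64.2 yr

64.2 years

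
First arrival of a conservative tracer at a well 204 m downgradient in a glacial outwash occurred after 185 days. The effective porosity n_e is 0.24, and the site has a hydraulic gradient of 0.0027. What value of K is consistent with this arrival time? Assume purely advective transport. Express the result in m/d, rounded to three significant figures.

98.0 m/d

v = L / t = 204 / 185 = 1.103 m/d
K = v · n / i = 1.103 × 0.24 / 0.0027 = 98.0 m/d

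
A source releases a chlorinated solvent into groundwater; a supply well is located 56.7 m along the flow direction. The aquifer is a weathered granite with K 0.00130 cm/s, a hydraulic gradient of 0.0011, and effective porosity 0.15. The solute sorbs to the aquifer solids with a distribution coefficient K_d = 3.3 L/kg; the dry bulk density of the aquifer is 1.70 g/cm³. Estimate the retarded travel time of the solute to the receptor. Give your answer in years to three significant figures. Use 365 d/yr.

724 years

K = 0.00130 cm/s × 864 = 1.123 m/d
Darcy flux q = K·i = 1.123 × 0.0011 = 0.001236 m/d
Seepage velocity v = q / n = 0.001236 / 0.15 = 0.008237 m/d
Retardation R = 1 + ρ_b·K_d/n = 1 + 1.70×3.3/0.15 = 38.40
Contaminant velocity v_c = v/R = 0.008237/38.40 = 2.145e-4 m/d
t = L/v_c = 56.7/2.145e-4 = 264300 d
   = 264300/365 = 724 yr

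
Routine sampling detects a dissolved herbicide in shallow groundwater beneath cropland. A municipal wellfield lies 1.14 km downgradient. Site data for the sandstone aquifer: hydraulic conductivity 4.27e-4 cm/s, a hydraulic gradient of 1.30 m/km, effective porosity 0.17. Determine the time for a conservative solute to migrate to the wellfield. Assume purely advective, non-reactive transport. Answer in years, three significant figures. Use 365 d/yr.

K = 4.27e-4 cm/s × 864 = 0.3689 m/d
Specific discharge q = 0.3689 × 0.0013 = 4.796e-4 m/d
Average linear velocity = 4.796e-4 / 0.17 = 0.002821 m/d
L = 1.14 km = 1140 m
t = L / v = 1140 / 0.002821 = 404100 d
   = 404100 / 365 = 1110 yr

1110 years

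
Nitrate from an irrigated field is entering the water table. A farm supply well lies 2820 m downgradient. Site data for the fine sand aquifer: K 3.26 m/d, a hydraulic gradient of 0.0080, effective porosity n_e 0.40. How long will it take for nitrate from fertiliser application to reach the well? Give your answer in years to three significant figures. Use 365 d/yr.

q = Ki = 3.26 × 0.0080 = 0.02608 m/d
v = Ki/n = 3.26·0.0080/0.40 = 0.06520 m/d
t = L / v = 2820 / 0.06520 = 43250 d
   = 43250 / 365 = 118 yr

118 years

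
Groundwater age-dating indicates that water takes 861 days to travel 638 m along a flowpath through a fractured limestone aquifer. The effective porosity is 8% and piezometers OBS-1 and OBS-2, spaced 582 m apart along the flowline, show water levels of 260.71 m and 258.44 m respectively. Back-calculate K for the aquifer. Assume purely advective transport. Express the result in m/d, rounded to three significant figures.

15.2 m/d

Hydraulic gradient i = (260.71 − 258.44) / 582 = 2.27 / 582 = 0.003900
v = L / t = 638 / 861 = 0.7410 m/d
K = v · n / i = 0.7410 × 0.08 / 0.003900 = 15.2 m/d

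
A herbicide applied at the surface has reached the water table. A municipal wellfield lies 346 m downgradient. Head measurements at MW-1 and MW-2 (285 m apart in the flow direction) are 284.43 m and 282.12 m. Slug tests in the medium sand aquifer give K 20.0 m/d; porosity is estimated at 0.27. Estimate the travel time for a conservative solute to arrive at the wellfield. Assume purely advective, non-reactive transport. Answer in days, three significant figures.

576 days

Hydraulic gradient i = (284.43 − 282.12) / 285 = 2.31 / 285 = 0.008105
Specific discharge q = 20.0 × 0.008105 = 0.1621 m/d
Average linear velocity = 0.1621 / 0.27 = 0.6004 m/d
t = L / v = 346 / 0.6004 = 576.3 d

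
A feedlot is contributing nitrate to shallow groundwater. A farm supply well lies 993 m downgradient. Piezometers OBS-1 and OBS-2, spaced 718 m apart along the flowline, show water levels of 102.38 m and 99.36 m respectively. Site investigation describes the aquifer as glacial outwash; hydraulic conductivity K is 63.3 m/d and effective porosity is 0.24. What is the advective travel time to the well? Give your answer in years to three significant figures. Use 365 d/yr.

2.45 years

Hydraulic gradient i = (102.38 − 99.36) / 718 = 3.02 / 718 = 0.004206
Darcy flux q = K·i = 63.3 × 0.004206 = 0.2662 m/d
Seepage velocity v = q / n = 0.2662 / 0.24 = 1.109 m/d
t = L / v = 993 / 1.109 = 895.1 d
   = 895.1 / 365 = 2.45 yr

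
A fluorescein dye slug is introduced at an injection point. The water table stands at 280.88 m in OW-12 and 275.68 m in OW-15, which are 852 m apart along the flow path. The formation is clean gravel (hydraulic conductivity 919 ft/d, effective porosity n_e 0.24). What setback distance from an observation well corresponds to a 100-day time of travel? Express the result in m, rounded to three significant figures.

712 m

Hydraulic gradient i = (280.88 − 275.68) / 852 = 5.20 / 852 = 0.006103
K = 919 ft/d × 0.3048 = 280.1 m/d
Specific discharge q = 280.1 × 0.006103 = 1.710 m/d
Average linear velocity = 1.710 / 0.24 = 7.123 m/d
L = v × T = 7.123 × 100 = 712.3 m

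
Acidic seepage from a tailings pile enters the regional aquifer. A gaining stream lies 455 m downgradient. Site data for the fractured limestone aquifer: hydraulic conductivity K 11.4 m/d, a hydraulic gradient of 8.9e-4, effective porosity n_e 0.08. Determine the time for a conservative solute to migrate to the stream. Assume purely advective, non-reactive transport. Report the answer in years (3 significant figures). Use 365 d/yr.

9.83 years

Darcy flux q = K·i = 11.4 × 8.9e-4 = 0.01015 m/d
Average linear velocity = 0.01015 / 0.08 = 0.1268 m/d
t = L / v = 455 / 0.1268 = 3588 d
   = 3588 / 365 = 9.83 yr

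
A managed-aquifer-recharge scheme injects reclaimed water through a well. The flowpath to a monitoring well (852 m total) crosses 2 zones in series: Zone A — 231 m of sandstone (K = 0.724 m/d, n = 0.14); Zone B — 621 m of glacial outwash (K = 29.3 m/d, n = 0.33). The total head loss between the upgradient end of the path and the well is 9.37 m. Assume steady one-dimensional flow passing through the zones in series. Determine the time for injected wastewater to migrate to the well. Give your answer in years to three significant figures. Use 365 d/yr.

23.6 years

Continuity: the same q passes through each zone, so ΔH = q·Σ(L_j/K_j) — the zones act as resistances in series.
Σ(L/K) = 231/0.724 + 621/29.3 = 319.1 + 21.19 = 340.3 d
q = ΔH / Σ(L/K) = 9.37 / 340.3 = 0.02754 m/d (same in every zone)
Zone A: v = q/n = 0.02754/0.14 = 0.1967 m/d → t_A = 231/0.1967 = 1174 d
Zone B: v = q/n = 0.02754/0.33 = 0.08345 m/d → t_B = 621/0.08345 = 7442 d
Total t = 1174 + 7442 = 8616 d
   = 8616 / 365 = 23.6 yr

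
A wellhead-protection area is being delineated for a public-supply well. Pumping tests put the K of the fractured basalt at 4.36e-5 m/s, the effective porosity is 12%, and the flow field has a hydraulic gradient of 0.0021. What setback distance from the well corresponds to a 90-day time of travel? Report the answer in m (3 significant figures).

5.93 m

K = 4.36e-5 m/s × 86400 s/d = 3.767 m/d
q = Ki = 3.767 × 0.0021 = 0.007911 m/d
Average linear velocity = 0.007911 / 0.12 = 0.06592 m/d
L = v × T = 0.06592 × 90 = 5.933 m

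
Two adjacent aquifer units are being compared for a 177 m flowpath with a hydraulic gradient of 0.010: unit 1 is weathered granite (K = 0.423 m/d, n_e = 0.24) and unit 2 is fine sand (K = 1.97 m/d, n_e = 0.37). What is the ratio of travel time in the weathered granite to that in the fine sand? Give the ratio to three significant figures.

3.02

Unit 1 (weathered granite): v = 0.423×0.010/0.24 = 0.01763 m/d, t = 177/0.01763 = 10040 d
Unit 2 (fine sand): v = 1.97×0.010/0.37 = 0.05324 m/d, t = 177/0.05324 = 3324 d
t(weathered granite) / t(fine sand) = 10040/3324 = 3.02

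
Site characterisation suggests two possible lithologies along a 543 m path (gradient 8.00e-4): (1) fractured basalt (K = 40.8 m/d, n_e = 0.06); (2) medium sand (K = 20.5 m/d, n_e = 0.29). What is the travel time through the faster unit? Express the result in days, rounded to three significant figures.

998 days

Unit 1 (fractured basalt): v = 40.8×8.0e-4/0.06 = 0.5440 m/d, t = 543/0.5440 = 998.2 d
Unit 2 (medium sand): v = 20.5×8.0e-4/0.29 = 0.05655 m/d, t = 543/0.05655 = 9602 d
Faster unit: t = 998 d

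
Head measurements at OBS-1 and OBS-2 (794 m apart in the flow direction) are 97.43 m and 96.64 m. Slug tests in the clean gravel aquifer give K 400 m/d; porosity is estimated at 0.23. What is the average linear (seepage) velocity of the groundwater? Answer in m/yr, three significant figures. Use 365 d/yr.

Hydraulic gradient i = (97.43 − 96.64) / 794 = 0.79 / 794 = 9.950e-4
Specific discharge q = 400 × 9.950e-4 = 0.3980 m/d
v_s = q/n_e = 0.3980/0.23 = 1.730 m/d
   = 1.730 × 365 = 632 m/yr

632 m/yr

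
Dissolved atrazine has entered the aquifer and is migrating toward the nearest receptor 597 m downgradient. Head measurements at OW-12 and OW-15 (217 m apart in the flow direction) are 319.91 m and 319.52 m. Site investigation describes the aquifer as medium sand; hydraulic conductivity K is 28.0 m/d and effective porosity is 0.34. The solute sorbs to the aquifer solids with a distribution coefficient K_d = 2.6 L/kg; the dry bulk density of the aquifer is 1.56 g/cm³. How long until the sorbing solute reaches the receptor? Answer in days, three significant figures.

Hydraulic gradient i = (319.91 − 319.52) / 217 = 0.39 / 217 = 0.001797
Specific discharge q = 28.0 × 0.001797 = 0.05032 m/d
v_s = q/n_e = 0.05032/0.34 = 0.1480 m/d
Retardation R = 1 + ρ_b·K_d/n = 1 + 1.56×2.6/0.34 = 12.93
Contaminant velocity v_c = v/R = 0.1480/12.93 = 0.01145 m/d
t = L/v_c = 597/0.01145 = 52150 d

52200 days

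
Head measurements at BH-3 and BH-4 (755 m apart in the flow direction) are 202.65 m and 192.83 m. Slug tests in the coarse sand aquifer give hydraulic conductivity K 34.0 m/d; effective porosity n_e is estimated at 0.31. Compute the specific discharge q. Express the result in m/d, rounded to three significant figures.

0.442 m/d

Hydraulic gradient i = (202.65 − 192.83) / 755 = 9.82 / 755 = 0.01301
Darcy flux q = K·i = 34.0 × 0.01301 = 0.4422 m/d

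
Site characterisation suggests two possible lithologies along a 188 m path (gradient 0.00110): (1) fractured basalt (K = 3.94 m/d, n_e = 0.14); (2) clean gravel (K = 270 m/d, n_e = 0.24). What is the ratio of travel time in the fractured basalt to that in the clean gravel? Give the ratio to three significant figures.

40.0

Unit 1 (fractured basalt): v = 3.94×0.0011/0.14 = 0.03096 m/d, t = 188/0.03096 = 6073 d
Unit 2 (clean gravel): v = 270×0.0011/0.24 = 1.238 m/d, t = 188/1.238 = 151.9 d
t(fractured basalt) / t(clean gravel) = 6073/151.9 = 40.0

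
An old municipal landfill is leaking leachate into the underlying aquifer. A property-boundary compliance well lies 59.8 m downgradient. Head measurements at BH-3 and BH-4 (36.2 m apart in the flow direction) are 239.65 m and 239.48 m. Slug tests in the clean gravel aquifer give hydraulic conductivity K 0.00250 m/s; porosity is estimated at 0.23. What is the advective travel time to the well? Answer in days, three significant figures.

Hydraulic gradient i = (239.65 − 239.48) / 36.2 = 0.17 / 36.2 = 0.004696
K = 0.00250 m/s × 86400 s/d = 216.0 m/d
Darcy flux q = K·i = 216.0 × 0.004696 = 1.014 m/d
v_s = q/n_e = 1.014/0.23 = 4.410 m/d
t = L / v = 59.8 / 4.410 = 13.56 d

13.6 days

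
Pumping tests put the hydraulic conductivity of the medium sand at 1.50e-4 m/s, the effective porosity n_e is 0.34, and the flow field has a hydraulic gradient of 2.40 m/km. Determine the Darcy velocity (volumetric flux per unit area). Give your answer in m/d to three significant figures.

K = 1.50e-4 m/s × 86400 s/d = 12.96 m/d
q = Ki = 12.96 × 0.0024 = 0.03110 m/d

0.0311 m/d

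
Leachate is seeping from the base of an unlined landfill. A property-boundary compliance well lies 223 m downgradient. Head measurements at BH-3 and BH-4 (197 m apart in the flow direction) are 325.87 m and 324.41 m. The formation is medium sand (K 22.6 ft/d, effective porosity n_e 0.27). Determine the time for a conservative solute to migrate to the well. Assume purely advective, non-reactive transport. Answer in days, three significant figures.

1180 days

Hydraulic gradient i = (325.87 − 324.41) / 197 = 1.46 / 197 = 0.007411
K = 22.6 ft/d × 0.3048 = 6.888 m/d
q = Ki = 6.888 × 0.007411 = 0.05105 m/d
v_s = q/n_e = 0.05105/0.27 = 0.1891 m/d
t = L / v = 223 / 0.1891 = 1179 d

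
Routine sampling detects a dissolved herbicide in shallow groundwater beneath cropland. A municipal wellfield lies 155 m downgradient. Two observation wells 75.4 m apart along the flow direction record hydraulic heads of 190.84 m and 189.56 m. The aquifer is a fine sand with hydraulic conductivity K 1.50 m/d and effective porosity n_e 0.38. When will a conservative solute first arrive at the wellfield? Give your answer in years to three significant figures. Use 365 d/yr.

6.34 years

Hydraulic gradient i = (190.84 − 189.56) / 75.4 = 1.28 / 75.4 = 0.01698
q = Ki = 1.50 × 0.01698 = 0.02546 m/d
Seepage velocity v = q / n = 0.02546 / 0.38 = 0.06701 m/d
t = L / v = 155 / 0.06701 = 2313 d
   = 2313 / 365 = 6.34 yr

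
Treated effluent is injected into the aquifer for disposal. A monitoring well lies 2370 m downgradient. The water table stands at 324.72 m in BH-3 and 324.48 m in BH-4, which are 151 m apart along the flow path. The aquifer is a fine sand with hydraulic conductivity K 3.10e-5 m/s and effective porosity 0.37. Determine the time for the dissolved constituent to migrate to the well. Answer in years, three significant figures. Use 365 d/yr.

564 years

Hydraulic gradient i = (324.72 − 324.48) / 151 = 0.24 / 151 = 0.001589
K = 3.10e-5 m/s × 86400 s/d = 2.678 m/d
Darcy flux q = K·i = 2.678 × 0.001589 = 0.004257 m/d
Average linear velocity = 0.004257 / 0.37 = 0.01151 m/d
t = L / v = 2370 / 0.01151 = 206000 d
   = 206000 / 365 = 564 yr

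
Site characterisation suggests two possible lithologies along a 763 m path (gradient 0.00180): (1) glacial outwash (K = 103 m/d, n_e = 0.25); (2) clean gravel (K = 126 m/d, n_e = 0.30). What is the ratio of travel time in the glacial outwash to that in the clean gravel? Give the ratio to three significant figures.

1.02

Unit 1 (glacial outwash): v = 103×0.0018/0.25 = 0.7416 m/d, t = 763/0.7416 = 1029 d
Unit 2 (clean gravel): v = 126×0.0018/0.30 = 0.7560 m/d, t = 763/0.7560 = 1009 d
t(glacial outwash) / t(clean gravel) = 1029/1009 = 1.02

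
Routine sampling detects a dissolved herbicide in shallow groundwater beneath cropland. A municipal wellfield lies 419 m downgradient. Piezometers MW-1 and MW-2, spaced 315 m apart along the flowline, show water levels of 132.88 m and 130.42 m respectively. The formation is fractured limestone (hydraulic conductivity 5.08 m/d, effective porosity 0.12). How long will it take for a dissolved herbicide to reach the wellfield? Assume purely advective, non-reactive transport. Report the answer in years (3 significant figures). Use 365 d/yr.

Hydraulic gradient i = (132.88 − 130.42) / 315 = 2.46 / 315 = 0.007810
Specific discharge q = 5.08 × 0.007810 = 0.03967 m/d
Average linear velocity = 0.03967 / 0.12 = 0.3306 m/d
t = L / v = 419 / 0.3306 = 1267 d
   = 1267 / 365 = 3.47 yr

3.47 years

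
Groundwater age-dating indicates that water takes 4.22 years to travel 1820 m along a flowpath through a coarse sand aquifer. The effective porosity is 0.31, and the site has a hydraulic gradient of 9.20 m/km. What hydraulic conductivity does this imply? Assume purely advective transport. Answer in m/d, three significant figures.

t = 4.22 years = 1540 d
v = L / t = 1820 / 1540 = 1.182 m/d
K = v · n / i = 1.182 × 0.31 / 0.0092 = 39.8 m/d

39.8 m/d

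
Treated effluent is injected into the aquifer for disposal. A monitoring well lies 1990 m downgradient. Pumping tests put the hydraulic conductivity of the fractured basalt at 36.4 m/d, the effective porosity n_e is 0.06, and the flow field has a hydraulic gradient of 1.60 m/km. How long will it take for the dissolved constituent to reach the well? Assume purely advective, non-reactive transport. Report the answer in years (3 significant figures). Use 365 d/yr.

q = Ki = 36.4 × 0.0016 = 0.05824 m/d
v_s = q/n_e = 0.05824/0.06 = 0.9707 m/d
t = L / v = 1990 / 0.9707 = 2050 d
   = 2050 / 365 = 5.62 yr

5.62 years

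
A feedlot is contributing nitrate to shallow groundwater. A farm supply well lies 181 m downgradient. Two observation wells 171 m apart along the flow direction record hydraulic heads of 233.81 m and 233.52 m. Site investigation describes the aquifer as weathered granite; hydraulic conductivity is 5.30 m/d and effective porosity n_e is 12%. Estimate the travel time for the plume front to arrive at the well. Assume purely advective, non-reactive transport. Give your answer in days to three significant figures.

2420 days

Hydraulic gradient i = (233.81 − 233.52) / 171 = 0.29 / 171 = 0.001696
Specific discharge q = 5.30 × 0.001696 = 0.008988 m/d
Seepage velocity v = q / n = 0.008988 / 0.12 = 0.07490 m/d
t = L / v = 181 / 0.07490 = 2416 d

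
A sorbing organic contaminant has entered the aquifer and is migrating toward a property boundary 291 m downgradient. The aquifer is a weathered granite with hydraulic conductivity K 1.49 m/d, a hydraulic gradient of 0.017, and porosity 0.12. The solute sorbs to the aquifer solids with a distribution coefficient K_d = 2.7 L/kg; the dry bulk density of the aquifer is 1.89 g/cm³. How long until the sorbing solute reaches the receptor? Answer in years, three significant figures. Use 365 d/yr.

Specific discharge q = 1.49 × 0.017 = 0.02533 m/d
v = Ki/n = 1.49·0.017/0.12 = 0.2111 m/d
Retardation R = 1 + ρ_b·K_d/n = 1 + 1.89×2.7/0.12 = 43.53
Contaminant velocity v_c = v/R = 0.2111/43.53 = 0.004850 m/d
t = L/v_c = 291/0.004850 = 60000 d
   = 60000/365 = 164 yr

164 years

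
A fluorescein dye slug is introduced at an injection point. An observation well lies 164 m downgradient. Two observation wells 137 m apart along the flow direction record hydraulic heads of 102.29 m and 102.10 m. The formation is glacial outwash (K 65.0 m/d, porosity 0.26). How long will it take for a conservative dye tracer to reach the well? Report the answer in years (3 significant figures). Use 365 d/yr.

1.30 years

Hydraulic gradient i = (102.29 − 102.10) / 137 = 0.19 / 137 = 0.001387
Darcy flux q = K·i = 65.0 × 0.001387 = 0.09015 m/d
v_s = q/n_e = 0.09015/0.26 = 0.3467 m/d
t = L / v = 164 / 0.3467 = 473.0 d
   = 473.0 / 365 = 1.30 yr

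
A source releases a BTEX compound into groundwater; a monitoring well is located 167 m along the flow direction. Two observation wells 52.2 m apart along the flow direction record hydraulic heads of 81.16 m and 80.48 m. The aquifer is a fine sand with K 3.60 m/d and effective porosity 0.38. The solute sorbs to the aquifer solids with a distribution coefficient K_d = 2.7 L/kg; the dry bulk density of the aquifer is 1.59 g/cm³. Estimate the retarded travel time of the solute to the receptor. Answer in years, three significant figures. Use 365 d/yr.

Hydraulic gradient i = (81.16 − 80.48) / 52.2 = 0.68 / 52.2 = 0.01303
q = Ki = 3.60 × 0.01303 = 0.04690 m/d
v = Ki/n = 3.60·0.01303/0.38 = 0.1234 m/d
Retardation R = 1 + ρ_b·K_d/n = 1 + 1.59×2.7/0.38 = 12.30
Contaminant velocity v_c = v/R = 0.1234/12.30 = 0.01004 m/d
t = L/v_c = 167/0.01004 = 16640 d
   = 16640/365 = 45.6 yr

45.6 years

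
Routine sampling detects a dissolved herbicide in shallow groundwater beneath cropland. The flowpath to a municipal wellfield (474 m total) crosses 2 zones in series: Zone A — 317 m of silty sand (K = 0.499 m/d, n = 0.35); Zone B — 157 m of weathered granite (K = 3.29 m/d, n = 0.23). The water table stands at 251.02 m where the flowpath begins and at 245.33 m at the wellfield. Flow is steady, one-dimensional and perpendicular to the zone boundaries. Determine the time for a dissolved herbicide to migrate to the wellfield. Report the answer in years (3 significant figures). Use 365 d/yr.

48.4 years

Total head drop ΔH = 251.02 − 245.33 = 5.69 m
Steady 1-D flow in series ⇒ the Darcy flux q is identical in every zone and the zone head losses add (resistances L/K in series).
Σ(L/K) = 317/0.499 + 157/3.29 = 635.3 + 47.72 = 683.0 d
q = ΔH / Σ(L/K) = 5.69 / 683.0 = 0.008331 m/d (same in every zone)
Zone A: v = q/n = 0.008331/0.35 = 0.02380 m/d → t_A = 317/0.02380 = 13320 d
Zone B: v = q/n = 0.008331/0.23 = 0.03622 m/d → t_B = 157/0.03622 = 4334 d
Total t = 13320 + 4334 = 17650 d
   = 17650 / 365 = 48.4 yr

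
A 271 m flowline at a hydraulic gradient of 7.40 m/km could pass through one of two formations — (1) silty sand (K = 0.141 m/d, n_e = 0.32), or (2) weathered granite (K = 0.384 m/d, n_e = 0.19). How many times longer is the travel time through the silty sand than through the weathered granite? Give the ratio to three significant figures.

4.59

Unit 1 (silty sand): v = 0.141×0.0074/0.32 = 0.003261 m/d, t = 271/0.003261 = 83110 d
Unit 2 (weathered granite): v = 0.384×0.0074/0.19 = 0.01496 m/d, t = 271/0.01496 = 18120 d
t(silty sand) / t(weathered granite) = 83110/18120 = 4.59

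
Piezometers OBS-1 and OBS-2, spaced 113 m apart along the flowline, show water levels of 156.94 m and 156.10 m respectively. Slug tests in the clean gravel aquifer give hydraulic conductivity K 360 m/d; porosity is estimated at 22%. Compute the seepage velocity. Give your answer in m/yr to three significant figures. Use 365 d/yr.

4440 m/yr

Hydraulic gradient i = (156.94 − 156.10) / 113 = 0.84 / 113 = 0.007434
Specific discharge q = 360 × 0.007434 = 2.676 m/d
Average linear velocity = 2.676 / 0.22 = 12.16 m/d
   = 12.16 × 365 = 4440 m/yr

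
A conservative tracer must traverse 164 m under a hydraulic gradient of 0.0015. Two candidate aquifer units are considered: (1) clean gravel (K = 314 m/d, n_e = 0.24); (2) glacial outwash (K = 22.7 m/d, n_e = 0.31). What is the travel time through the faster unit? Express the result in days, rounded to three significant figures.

83.6 days

Unit 1 (clean gravel): v = 314×0.0015/0.24 = 1.963 m/d, t = 164/1.963 = 83.57 d
Unit 2 (glacial outwash): v = 22.7×0.0015/0.31 = 0.1098 m/d, t = 164/0.1098 = 1493 d
Faster unit: t = 83.6 d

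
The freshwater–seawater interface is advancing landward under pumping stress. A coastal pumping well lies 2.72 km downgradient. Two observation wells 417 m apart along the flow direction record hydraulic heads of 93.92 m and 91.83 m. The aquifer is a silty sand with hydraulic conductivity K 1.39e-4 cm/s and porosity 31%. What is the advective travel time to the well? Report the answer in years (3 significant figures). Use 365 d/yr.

3840 years

Hydraulic gradient i = (93.92 − 91.83) / 417 = 2.09 / 417 = 0.005012
K = 1.39e-4 cm/s × 864 = 0.1201 m/d
Specific discharge q = 0.1201 × 0.005012 = 6.019e-4 m/d
v_s = q/n_e = 6.019e-4/0.31 = 0.001942 m/d
L = 2.72 km = 2720 m
t = L / v = 2720 / 0.001942 = 1.401e6 d
   = 1.401e6 / 365 = 3840 yr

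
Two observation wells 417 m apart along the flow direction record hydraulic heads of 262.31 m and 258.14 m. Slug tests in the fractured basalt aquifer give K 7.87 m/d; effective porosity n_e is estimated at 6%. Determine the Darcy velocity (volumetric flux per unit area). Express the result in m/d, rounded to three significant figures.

0.0787 m/d

Hydraulic gradient i = (262.31 − 258.14) / 417 = 4.17 / 417 = 0.01000
Specific discharge q = 7.87 × 0.01000 = 0.07870 m/d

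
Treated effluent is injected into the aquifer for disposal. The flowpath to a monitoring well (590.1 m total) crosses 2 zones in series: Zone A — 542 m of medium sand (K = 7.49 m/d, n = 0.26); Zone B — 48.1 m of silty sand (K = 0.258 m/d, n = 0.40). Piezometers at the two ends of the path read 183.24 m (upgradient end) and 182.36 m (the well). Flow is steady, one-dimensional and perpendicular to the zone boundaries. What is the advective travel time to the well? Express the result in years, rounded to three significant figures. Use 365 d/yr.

129 years

Total head drop ΔH = 183.24 − 182.36 = 0.88 m
Continuity: the same q passes through each zone, so ΔH = q·Σ(L_j/K_j) — the zones act as resistances in series.
Σ(L/K) = 542/7.49 + 48.1/0.258 = 72.36 + 186.4 = 258.8 d
q = ΔH / Σ(L/K) = 0.88 / 258.8 = 0.003400 m/d (same in every zone)
Zone A: v = q/n = 0.003400/0.26 = 0.01308 m/d → t_A = 542/0.01308 = 41440 d
Zone B: v = q/n = 0.003400/0.40 = 0.008501 m/d → t_B = 48.1/0.008501 = 5658 d
Total t = 41440 + 5658 = 47100 d
   = 47100 / 365 = 129 yr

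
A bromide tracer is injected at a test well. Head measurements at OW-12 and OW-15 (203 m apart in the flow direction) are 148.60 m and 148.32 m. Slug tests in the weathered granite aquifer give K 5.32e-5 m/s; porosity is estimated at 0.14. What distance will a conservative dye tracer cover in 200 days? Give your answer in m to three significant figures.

Hydraulic gradient i = (148.60 − 148.32) / 203 = 0.28 / 203 = 0.001379
K = 5.32e-5 m/s × 86400 s/d = 4.596 m/d
Darcy flux q = K·i = 4.596 × 0.001379 = 0.006340 m/d
v_s = q/n_e = 0.006340/0.14 = 0.04529 m/d
L = v × T = 0.04529 × 200 = 9.057 m

9.06 m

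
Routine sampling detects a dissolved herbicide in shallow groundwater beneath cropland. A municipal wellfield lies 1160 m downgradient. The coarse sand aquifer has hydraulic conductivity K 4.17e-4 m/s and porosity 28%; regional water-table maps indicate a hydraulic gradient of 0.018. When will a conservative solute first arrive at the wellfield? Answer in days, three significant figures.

K = 4.17e-4 m/s × 86400 s/d = 36.03 m/d
Darcy flux q = K·i = 36.03 × 0.018 = 0.6485 m/d
Average linear velocity = 0.6485 / 0.28 = 2.316 m/d
t = L / v = 1160 / 2.316 = 500.8 d

501 days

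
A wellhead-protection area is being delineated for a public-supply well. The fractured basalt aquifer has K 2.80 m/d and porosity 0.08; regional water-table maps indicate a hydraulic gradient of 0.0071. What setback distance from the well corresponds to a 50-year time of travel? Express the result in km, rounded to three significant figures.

4.54 km

Darcy flux q = K·i = 2.80 × 0.0071 = 0.01988 m/d
Seepage velocity v = q / n = 0.01988 / 0.08 = 0.2485 m/d
T = 50 yr × 365 = 18250 d
L = v × T = 0.2485 × 18250 = 4535 m
   = 4.54 km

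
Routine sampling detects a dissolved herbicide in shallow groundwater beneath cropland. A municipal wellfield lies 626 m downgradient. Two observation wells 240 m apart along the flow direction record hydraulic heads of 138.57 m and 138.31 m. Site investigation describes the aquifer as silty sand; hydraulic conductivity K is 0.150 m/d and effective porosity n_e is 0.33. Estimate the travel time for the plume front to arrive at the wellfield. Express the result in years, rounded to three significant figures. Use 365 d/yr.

3480 years

Hydraulic gradient i = (138.57 − 138.31) / 240 = 0.26 / 240 = 0.001083
Specific discharge q = 0.150 × 0.001083 = 1.625e-4 m/d
v_s = q/n_e = 1.625e-4/0.33 = 4.924e-4 m/d
t = L / v = 626 / 4.924e-4 = 1.271e6 d
   = 1.271e6 / 365 = 3480 yr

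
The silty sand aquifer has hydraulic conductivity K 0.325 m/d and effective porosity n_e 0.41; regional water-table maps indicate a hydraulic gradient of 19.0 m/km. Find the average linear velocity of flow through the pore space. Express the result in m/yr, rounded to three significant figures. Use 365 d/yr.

5.50 m/yr

Darcy flux q = K·i = 0.325 × 0.019 = 0.006175 m/d
v_s = q/n_e = 0.006175/0.41 = 0.01506 m/d
   = 0.01506 × 365 = 5.50 m/yr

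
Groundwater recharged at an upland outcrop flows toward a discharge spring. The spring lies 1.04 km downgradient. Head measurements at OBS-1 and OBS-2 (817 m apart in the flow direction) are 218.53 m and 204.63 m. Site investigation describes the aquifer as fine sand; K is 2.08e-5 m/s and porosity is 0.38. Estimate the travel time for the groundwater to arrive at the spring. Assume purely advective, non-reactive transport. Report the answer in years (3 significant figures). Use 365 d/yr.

Hydraulic gradient i = (218.53 − 204.63) / 817 = 13.90 / 817 = 0.01701
K = 2.08e-5 m/s × 86400 s/d = 1.797 m/d
Specific discharge q = 1.797 × 0.01701 = 0.03058 m/d
v = Ki/n = 1.797·0.01701/0.38 = 0.08046 m/d
L = 1.04 km = 1040 m
t = L / v = 1040 / 0.08046 = 12930 d
   = 12930 / 365 = 35.4 yr

35.4 years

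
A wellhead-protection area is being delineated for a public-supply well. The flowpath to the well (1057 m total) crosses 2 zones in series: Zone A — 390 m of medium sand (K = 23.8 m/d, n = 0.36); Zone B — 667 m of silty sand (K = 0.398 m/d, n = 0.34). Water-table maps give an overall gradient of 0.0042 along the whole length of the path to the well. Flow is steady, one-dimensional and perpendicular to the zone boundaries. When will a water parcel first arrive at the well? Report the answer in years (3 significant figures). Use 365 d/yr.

Steady 1-D flow in series ⇒ the Darcy flux q is identical in every zone and the zone head losses add (resistances L/K in series).
Σ(L/K) = 390/23.8 + 667/0.398 = 16.39 + 1676 = 1692 d
K_eq = L_total / Σ(L/K) = 1057 / 1692 = 0.6246 m/d
q = K_eq · i = 0.6246 × 0.0042 = 0.002623 m/d (same in every zone)
Zone A: v = q/n = 0.002623/0.36 = 0.007287 m/d → t_A = 390/0.007287 = 53520 d
Zone B: v = q/n = 0.002623/0.34 = 0.007716 m/d → t_B = 667/0.007716 = 86450 d
Total t = 53520 + 86450 = 140000 d
   = 140000 / 365 = 383 yr

383 years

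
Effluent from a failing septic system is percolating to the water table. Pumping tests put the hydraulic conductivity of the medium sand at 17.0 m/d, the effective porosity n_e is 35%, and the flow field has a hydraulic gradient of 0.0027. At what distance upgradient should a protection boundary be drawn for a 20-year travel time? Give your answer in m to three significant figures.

q = Ki = 17.0 × 0.0027 = 0.04590 m/d
v_s = q/n_e = 0.04590/0.35 = 0.1311 m/d
T = 20 yr × 365 = 7300 d
L = v × T = 0.1311 × 7300 = 957.3 m

957 m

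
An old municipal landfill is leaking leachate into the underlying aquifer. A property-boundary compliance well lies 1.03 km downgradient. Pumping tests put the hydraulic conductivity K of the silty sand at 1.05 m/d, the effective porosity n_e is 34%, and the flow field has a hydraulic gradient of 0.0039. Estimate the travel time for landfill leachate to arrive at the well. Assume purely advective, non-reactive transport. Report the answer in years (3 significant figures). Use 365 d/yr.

Specific discharge q = 1.05 × 0.0039 = 0.004095 m/d
Average linear velocity = 0.004095 / 0.34 = 0.01204 m/d
L = 1.03 km = 1030 m
t = L / v = 1030 / 0.01204 = 85520 d
   = 85520 / 365 = 234 yr

234 years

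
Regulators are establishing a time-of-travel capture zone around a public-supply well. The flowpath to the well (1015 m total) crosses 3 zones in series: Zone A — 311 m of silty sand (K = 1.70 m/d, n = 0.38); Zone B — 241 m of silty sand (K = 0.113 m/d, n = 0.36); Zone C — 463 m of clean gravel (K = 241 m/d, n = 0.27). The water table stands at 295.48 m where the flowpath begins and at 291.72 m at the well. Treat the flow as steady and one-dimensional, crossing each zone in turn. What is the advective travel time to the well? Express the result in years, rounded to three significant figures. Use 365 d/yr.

557 years

Total head drop ΔH = 295.48 − 291.72 = 3.76 m
Steady 1-D flow in series ⇒ the Darcy flux q is identical in every zone and the zone head losses add (resistances L/K in series).
Σ(L/K) = 311/1.70 + 241/0.113 + 463/241 = 182.9 + 2133 + 1.921 = 2318 d
q = ΔH / Σ(L/K) = 3.76 / 2318 = 0.001622 m/d (same in every zone)
Zone A: v = q/n = 0.001622/0.38 = 0.004269 m/d → t_A = 311/0.004269 = 72840 d
Zone B: v = q/n = 0.001622/0.36 = 0.004507 m/d → t_B = 241/0.004507 = 53480 d
Zone C: v = q/n = 0.001622/0.27 = 0.006009 m/d → t_C = 463/0.006009 = 77050 d
Total t = 72840 + 53480 + 77050 = 203400 d
   = 203400 / 365 = 557 yr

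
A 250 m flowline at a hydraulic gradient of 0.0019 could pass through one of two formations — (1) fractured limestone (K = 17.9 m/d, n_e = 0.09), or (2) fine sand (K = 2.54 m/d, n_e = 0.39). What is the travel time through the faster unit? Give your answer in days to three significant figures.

Unit 1 (fractured limestone): v = 17.9×0.0019/0.09 = 0.3779 m/d, t = 250/0.3779 = 661.6 d
Unit 2 (fine sand): v = 2.54×0.0019/0.39 = 0.01237 m/d, t = 250/0.01237 = 20200 d
Faster unit: t = 662 d

662 days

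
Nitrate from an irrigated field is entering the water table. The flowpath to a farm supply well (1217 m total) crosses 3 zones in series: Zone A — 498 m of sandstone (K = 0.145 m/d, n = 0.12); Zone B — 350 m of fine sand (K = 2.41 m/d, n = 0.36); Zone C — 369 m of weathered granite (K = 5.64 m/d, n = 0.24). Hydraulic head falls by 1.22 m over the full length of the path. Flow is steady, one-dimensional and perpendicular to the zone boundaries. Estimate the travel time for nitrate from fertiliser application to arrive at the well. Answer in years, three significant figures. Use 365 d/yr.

Steady 1-D flow in series ⇒ the Darcy flux q is identical in every zone and the zone head losses add (resistances L/K in series).
Σ(L/K) = 498/0.145 + 350/2.41 + 369/5.64 = 3434 + 145.2 + 65.43 = 3645 d
q = ΔH / Σ(L/K) = 1.22 / 3645 = 3.347e-4 m/d (same in every zone)
Zone A: v = q/n = 3.347e-4/0.12 = 0.002789 m/d → t_A = 498/0.002789 = 178600 d
Zone B: v = q/n = 3.347e-4/0.36 = 9.297e-4 m/d → t_B = 350/9.297e-4 = 376500 d
Zone C: v = q/n = 3.347e-4/0.24 = 0.001395 m/d → t_C = 369/0.001395 = 264600 d
Total t = 178600 + 376500 + 264600 = 819600 d
   = 819600 / 365 = 2250 yr

2250 years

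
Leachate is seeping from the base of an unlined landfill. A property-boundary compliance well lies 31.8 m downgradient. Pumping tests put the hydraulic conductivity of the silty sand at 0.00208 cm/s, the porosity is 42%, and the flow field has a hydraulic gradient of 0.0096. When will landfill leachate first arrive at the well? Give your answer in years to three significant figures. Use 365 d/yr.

2.12 years

K = 0.00208 cm/s × 864 = 1.797 m/d
Specific discharge q = 1.797 × 0.0096 = 0.01725 m/d
v_s = q/n_e = 0.01725/0.42 = 0.04108 m/d
t = L / v = 31.8 / 0.04108 = 774.2 d
   = 774.2 / 365 = 2.12 yr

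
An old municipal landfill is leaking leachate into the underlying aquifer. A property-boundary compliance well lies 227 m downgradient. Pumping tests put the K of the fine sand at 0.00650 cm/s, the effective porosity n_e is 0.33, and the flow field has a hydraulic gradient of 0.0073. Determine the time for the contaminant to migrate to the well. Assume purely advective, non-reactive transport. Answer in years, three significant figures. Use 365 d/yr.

5.01 years

K = 0.00650 cm/s × 864 = 5.616 m/d
Specific discharge q = 5.616 × 0.0073 = 0.04100 m/d
Average linear velocity = 0.04100 / 0.33 = 0.1242 m/d
t = L / v = 227 / 0.1242 = 1827 d
   = 1827 / 365 = 5.01 yr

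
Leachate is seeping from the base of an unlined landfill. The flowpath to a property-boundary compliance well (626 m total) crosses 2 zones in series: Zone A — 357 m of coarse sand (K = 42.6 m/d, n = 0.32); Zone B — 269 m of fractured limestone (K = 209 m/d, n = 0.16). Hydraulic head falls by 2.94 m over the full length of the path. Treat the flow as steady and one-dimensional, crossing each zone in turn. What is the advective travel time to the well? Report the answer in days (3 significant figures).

Continuity: the same q passes through each zone, so ΔH = q·Σ(L_j/K_j) — the zones act as resistances in series.
Σ(L/K) = 357/42.6 + 269/209 = 8.380 + 1.287 = 9.667 d
q = ΔH / Σ(L/K) = 2.94 / 9.667 = 0.3041 m/d (same in every zone)
Zone A: v = q/n = 0.3041/0.32 = 0.9504 m/d → t_A = 357/0.9504 = 375.6 d
Zone B: v = q/n = 0.3041/0.16 = 1.901 m/d → t_B = 269/1.901 = 141.5 d
Total t = 375.6 + 141.5 = 517.2 d

517 days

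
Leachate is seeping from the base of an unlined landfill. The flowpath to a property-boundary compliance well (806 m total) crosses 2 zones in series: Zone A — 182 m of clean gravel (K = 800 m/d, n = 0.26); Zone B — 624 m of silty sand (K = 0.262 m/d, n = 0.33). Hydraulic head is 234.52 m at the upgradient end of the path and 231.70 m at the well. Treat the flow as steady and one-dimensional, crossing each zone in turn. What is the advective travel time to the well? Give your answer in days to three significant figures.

Total head drop ΔH = 234.52 − 231.70 = 2.82 m
Continuity: the same q passes through each zone, so ΔH = q·Σ(L_j/K_j) — the zones act as resistances in series.
Σ(L/K) = 182/800 + 624/0.262 = 0.2275 + 2382 = 2382 d
q = ΔH / Σ(L/K) = 2.82 / 2382 = 0.001184 m/d (same in every zone)
Zone A: v = q/n = 0.001184/0.26 = 0.004554 m/d → t_A = 182/0.004554 = 39970 d
Zone B: v = q/n = 0.001184/0.33 = 0.003588 m/d → t_B = 624/0.003588 = 173900 d
Total t = 39970 + 173900 = 213900 d

214000 days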